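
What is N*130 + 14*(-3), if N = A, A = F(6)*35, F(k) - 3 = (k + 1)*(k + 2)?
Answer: 268408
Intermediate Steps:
F(k) = 3 + (1 + k)*(2 + k) (F(k) = 3 + (k + 1)*(k + 2) = 3 + (1 + k)*(2 + k))
A = 2065 (A = (5 + 6**2 + 3*6)*35 = (5 + 36 + 18)*35 = 59*35 = 2065)
N = 2065
N*130 + 14*(-3) = 2065*130 + 14*(-3) = 268450 - 42 = 268408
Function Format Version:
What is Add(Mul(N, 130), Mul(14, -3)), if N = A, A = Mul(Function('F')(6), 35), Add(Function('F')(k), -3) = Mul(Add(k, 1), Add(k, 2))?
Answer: 268408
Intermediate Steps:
Function('F')(k) = Add(3, Mul(Add(1, k), Add(2, k))) (Function('F')(k) = Add(3, Mul(Add(k, 1), Add(k, 2))) = Add(3, Mul(Add(1, k), Add(2, k))))
A = 2065 (A = Mul(Add(5, Pow(6, 2), Mul(3, 6)), 35) = Mul(Add(5, 36, 18), 35) = Mul(59, 35) = 2065)
N = 2065
Add(Mul(N, 130), Mul(14, -3)) = Add(Mul(2065, 130), Mul(14, -3)) = Add(268450, -42) = 268408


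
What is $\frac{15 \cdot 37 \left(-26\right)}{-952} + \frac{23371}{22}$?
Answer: $\frac{5641663}{5236} \approx 1077.5$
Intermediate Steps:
$\frac{15 \cdot 37 \left(-26\right)}{-952} + \frac{23371}{22} = 555 \left(-26\right) \left(- \frac{1}{952}\right) + 23371 \cdot \frac{1}{22} = \left(-14430\right) \left(- \frac{1}{952}\right) + \frac{23371}{22} = \frac{7215}{476} + \frac{23371}{22} = \frac{5641663}{5236}$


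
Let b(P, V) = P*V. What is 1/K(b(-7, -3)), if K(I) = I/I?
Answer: 1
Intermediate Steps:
K(I) = 1
1/K(b(-7, -3)) = 1/1 = 1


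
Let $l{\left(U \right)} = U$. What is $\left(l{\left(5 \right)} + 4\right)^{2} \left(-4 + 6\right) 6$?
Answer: $972$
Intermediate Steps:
$\left(l{\left(5 \right)} + 4\right)^{2} \left(-4 + 6\right) 6 = \left(5 + 4\right)^{2} \left(-4 + 6\right) 6 = 9^{2} \cdot 2 \cdot 6 = 81 \cdot 2 \cdot 6 = 162 \cdot 6 = 972$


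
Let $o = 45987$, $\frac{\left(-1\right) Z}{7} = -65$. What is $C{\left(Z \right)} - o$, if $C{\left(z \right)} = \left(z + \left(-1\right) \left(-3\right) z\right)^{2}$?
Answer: $3266413$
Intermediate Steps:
$Z = 455$ ($Z = \left(-7\right) \left(-65\right) = 455$)
$C{\left(z \right)} = 16 z^{2}$ ($C{\left(z \right)} = \left(z + 3 z\right)^{2} = \left(4 z\right)^{2} = 16 z^{2}$)
$C{\left(Z \right)} - o = 16 \cdot 455^{2} - 45987 = 16 \cdot 207025 - 45987 = 3312400 - 45987 = 3266413$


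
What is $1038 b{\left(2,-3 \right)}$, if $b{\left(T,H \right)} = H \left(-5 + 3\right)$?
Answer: $6228$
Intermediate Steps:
$b{\left(T,H \right)} = - 2 H$ ($b{\left(T,H \right)} = H \left(-2\right) = - 2 H$)
$1038 b{\left(2,-3 \right)} = 1038 \left(\left(-2\right) \left(-3\right)\right) = 1038 \cdot 6 = 6228$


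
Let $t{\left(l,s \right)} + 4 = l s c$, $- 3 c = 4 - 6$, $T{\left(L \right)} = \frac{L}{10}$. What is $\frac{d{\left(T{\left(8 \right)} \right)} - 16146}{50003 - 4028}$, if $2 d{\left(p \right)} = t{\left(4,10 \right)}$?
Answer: $- \frac{48404}{137925} \approx -0.35094$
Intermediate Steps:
$T{\left(L \right)} = \frac{L}{10}$ ($T{\left(L \right)} = L \frac{1}{10} = \frac{L}{10}$)
$c = \frac{2}{3}$ ($c = - \frac{4 - 6}{3} = \left(- \frac{1}{3}\right) \left(-2\right) = \frac{2}{3} \approx 0.66667$)
$t{\left(l,s \right)} = -4 + \frac{2 l s}{3}$ ($t{\left(l,s \right)} = -4 + l s \frac{2}{3} = -4 + \frac{2 l s}{3}$)
$d{\left(p \right)} = \frac{34}{3}$ ($d{\left(p \right)} = \frac{-4 + \frac{2}{3} \cdot 4 \cdot 10}{2} = \frac{-4 + \frac{80}{3}}{2} = \frac{1}{2} \cdot \frac{68}{3} = \frac{34}{3}$)
$\frac{d{\left(T{\left(8 \right)} \right)} - 16146}{50003 - 4028} = \frac{\frac{34}{3} - 16146}{50003 - 4028} = - \frac{48404}{3 \cdot 45975} = \left(- \frac{48404}{3}\right) \frac{1}{45975} = - \frac{48404}{137925}$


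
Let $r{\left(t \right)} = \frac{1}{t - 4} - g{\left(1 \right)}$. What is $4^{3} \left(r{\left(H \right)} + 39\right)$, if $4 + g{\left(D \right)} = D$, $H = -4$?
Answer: $2680$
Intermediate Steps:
$g{\left(D \right)} = -4 + D$
$r{\left(t \right)} = 3 + \frac{1}{-4 + t}$ ($r{\left(t \right)} = \frac{1}{t - 4} - \left(-4 + 1\right) = \frac{1}{-4 + t} - -3 = \frac{1}{-4 + t} + 3 = 3 + \frac{1}{-4 + t}$)
$4^{3} \left(r{\left(H \right)} + 39\right) = 4^{3} \left(\frac{-11 + 3 \left(-4\right)}{-4 - 4} + 39\right) = 64 \left(\frac{-11 - 12}{-8} + 39\right) = 64 \left(\left(- \frac{1}{8}\right) \left(-23\right) + 39\right) = 64 \left(\frac{23}{8} + 39\right) = 64 \cdot \frac{335}{8} = 2680$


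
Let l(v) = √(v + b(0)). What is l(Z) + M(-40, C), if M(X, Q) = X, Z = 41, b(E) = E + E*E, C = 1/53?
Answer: -40 + √41 ≈ -33.597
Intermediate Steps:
C = 1/53 ≈ 0.018868
b(E) = E + E²
l(v) = √v (l(v) = √(v + 0*(1 + 0)) = √(v + 0*1) = √(v + 0) = √v)
l(Z) + M(-40, C) = √41 - 40 = -40 + √41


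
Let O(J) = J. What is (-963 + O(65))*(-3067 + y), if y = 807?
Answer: 2029480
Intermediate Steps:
(-963 + O(65))*(-3067 + y) = (-963 + 65)*(-3067 + 807) = -898*(-2260) = 2029480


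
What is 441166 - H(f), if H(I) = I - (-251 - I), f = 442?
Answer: 440031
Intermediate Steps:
H(I) = 251 + 2*I (H(I) = I + (251 + I) = 251 + 2*I)
441166 - H(f) = 441166 - (251 + 2*442) = 441166 - (251 + 884) = 441166 - 1*1135 = 441166 - 1135 = 440031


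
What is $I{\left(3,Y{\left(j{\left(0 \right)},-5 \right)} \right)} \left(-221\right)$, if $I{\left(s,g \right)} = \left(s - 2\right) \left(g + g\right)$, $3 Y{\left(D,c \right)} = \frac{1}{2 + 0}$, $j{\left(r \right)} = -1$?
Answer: $- \frac{221}{3} \approx -73.667$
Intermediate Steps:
$Y{\left(D,c \right)} = \frac{1}{6}$ ($Y{\left(D,c \right)} = \frac{1}{3 \left(2 + 0\right)} = \frac{1}{3 \cdot 2} = \frac{1}{3} \cdot \frac{1}{2} = \frac{1}{6}$)
$I{\left(s,g \right)} = 2 g \left(-2 + s\right)$ ($I{\left(s,g \right)} = \left(-2 + s\right) 2 g = 2 g \left(-2 + s\right)$)
$I{\left(3,Y{\left(j{\left(0 \right)},-5 \right)} \right)} \left(-221\right) = 2 \cdot \frac{1}{6} \left(-2 + 3\right) \left(-221\right) = 2 \cdot \frac{1}{6} \cdot 1 \left(-221\right) = \frac{1}{3} \left(-221\right) = - \frac{221}{3}$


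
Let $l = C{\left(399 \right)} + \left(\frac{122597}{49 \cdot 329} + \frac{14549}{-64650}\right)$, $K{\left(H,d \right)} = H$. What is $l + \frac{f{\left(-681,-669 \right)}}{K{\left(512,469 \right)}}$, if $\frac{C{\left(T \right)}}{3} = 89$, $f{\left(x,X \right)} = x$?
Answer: $\frac{72852111775451}{266808998400} \approx 273.05$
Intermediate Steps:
$C{\left(T \right)} = 267$ ($C{\left(T \right)} = 3 \cdot 89 = 267$)
$l = \frac{285964799171}{1042222650}$ ($l = 267 + \left(\frac{122597}{49 \cdot 329} + \frac{14549}{-64650}\right) = 267 + \left(\frac{122597}{16121} + 14549 \left(- \frac{1}{64650}\right)\right) = 267 + \left(122597 \cdot \frac{1}{16121} - \frac{14549}{64650}\right) = 267 + \left(\frac{122597}{16121} - \frac{14549}{64650}\right) = 267 + \frac{7691351621}{1042222650} = \frac{285964799171}{1042222650} \approx 274.38$)
$l + \frac{f{\left(-681,-669 \right)}}{K{\left(512,469 \right)}} = \frac{285964799171}{1042222650} - \frac{681}{512} = \frac{72852111775451}{266808998400}$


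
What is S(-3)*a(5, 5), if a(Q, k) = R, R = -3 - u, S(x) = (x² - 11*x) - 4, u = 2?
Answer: -190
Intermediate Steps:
S(x) = -4 + x² - 11*x
R = -5 (R = -3 - 1*2 = -3 - 2 = -5)
a(Q, k) = -5
S(-3)*a(5, 5) = (-4 + (-3)² - 11*(-3))*(-5) = (-4 + 9 + 33)*(-5) = 38*(-5) = -190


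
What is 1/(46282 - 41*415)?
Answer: 1/29267 ≈ 3.4168e-5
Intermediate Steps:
1/(46282 - 41*415) = 1/(46282 - 17015) = 1/29267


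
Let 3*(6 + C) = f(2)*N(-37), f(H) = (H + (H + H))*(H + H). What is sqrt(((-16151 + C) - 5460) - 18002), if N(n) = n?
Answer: 3*I*sqrt(4435) ≈ 199.79*I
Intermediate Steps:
f(H) = 6*H**2 (f(H) = (H + 2*H)*(2*H) = (3*H)*(2*H) = 6*H**2)
C = -302 (C = -6 + ((6*2**2)*(-37))/3 = -6 + ((6*4)*(-37))/3 = -6 + (24*(-37))/3 = -6 + (1/3)*(-888) = -6 - 296 = -302)
sqrt(((-16151 + C) - 5460) - 18002) = sqrt(((-16151 - 302) - 5460) - 18002) = sqrt((-16453 - 5460) - 18002) = sqrt(-21913 - 18002) = sqrt(-39915) = 3*I*sqrt(4435)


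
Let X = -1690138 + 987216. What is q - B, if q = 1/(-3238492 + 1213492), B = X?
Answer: 1423417049999/2025000 ≈ 7.0292e+5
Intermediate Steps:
X = -702922
B = -702922
q = -1/2025000 (q = 1/(-2025000) = -1/2025000 ≈ -4.9383e-7)
q - B = -1/2025000 - 1*(-702922) = -1/2025000 + 702922 = 1423417049999/2025000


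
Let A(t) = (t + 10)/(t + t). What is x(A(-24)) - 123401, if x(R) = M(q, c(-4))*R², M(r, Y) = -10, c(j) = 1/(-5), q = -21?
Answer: -35539733/288 ≈ -1.2340e+5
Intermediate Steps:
c(j) = -⅕
A(t) = (10 + t)/(2*t) (A(t) = (10 + t)/((2*t)) = (10 + t)*(1/(2*t)) = (10 + t)/(2*t))
x(R) = -10*R²
x(A(-24)) - 123401 = -10*(10 - 24)²/2304 - 123401 = -10*((½)*(-1/24)*(-14))² - 123401 = -10*(7/24)² - 123401 = -10*49/576 - 123401 = -245/288 - 123401 = -35539733/288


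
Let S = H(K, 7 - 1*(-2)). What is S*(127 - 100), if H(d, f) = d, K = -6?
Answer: -162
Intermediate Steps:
S = -6
S*(127 - 100) = -6*(127 - 100) = -6*27 = -162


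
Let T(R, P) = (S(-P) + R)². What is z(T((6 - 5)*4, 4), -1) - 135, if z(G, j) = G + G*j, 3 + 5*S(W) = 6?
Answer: -135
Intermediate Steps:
S(W) = ⅗ (S(W) = -⅗ + (⅕)*6 = -⅗ + 6/5 = ⅗)
T(R, P) = (⅗ + R)²
z(T((6 - 5)*4, 4), -1) - 135 = ((3 + 5*((6 - 5)*4))²/25)*(1 - 1) - 135 = ((3 + 5*(1*4))²/25)*0 - 135 = ((3 + 5*4)²/25)*0 - 135 = ((3 + 20)²/25)*0 - 135 = ((1/25)*23²)*0 - 135 = ((1/25)*529)*0 - 135 = (529/25)*0 - 135 = 0 - 135 = -135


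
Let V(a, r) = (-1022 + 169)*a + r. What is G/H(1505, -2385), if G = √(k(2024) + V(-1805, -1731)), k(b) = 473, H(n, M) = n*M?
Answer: -13*√9103/3589425 ≈ -0.00034555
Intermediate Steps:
V(a, r) = r - 853*a (V(a, r) = -853*a + r = r - 853*a)
H(n, M) = M*n
G = 13*√9103 (G = √(473 + (-1731 - 853*(-1805))) = √(473 + (-1731 + 1539665)) = √(473 + 1537934) = √1538407 = 13*√9103 ≈ 1240.3)
G/H(1505, -2385) = (13*√9103)/((-2385*1505)) = (13*√9103)/(-3589425) = (13*√9103)*(-1/3589425) = -13*√9103/3589425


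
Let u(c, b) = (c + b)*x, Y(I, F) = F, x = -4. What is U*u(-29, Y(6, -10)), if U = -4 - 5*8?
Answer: -6864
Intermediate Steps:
u(c, b) = -4*b - 4*c (u(c, b) = (c + b)*(-4) = (b + c)*(-4) = -4*b - 4*c)
U = -44 (U = -4 - 40 = -44)
U*u(-29, Y(6, -10)) = -44*(-4*(-10) - 4*(-29)) = -44*(40 + 116) = -44*156 = -6864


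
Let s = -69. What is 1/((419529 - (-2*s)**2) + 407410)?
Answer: 1/807895 ≈ 1.2378e-6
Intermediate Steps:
1/((419529 - (-2*s)**2) + 407410) = 1/((419529 - (-2*(-69))**2) + 407410) = 1/((419529 - 1*138**2) + 407410) = 1/((419529 - 1*19044) + 407410) = 1/((419529 - 19044) + 407410) = 1/(400485 + 407410) = 1/807895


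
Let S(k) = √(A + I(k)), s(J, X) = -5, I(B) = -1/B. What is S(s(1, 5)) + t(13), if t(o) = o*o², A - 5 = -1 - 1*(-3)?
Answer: 2197 + 6*√5/5 ≈ 2199.7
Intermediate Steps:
A = 7 (A = 5 + (-1 - 1*(-3)) = 5 + (-1 + 3) = 5 + 2 = 7)
S(k) = √(7 - 1/k)
t(o) = o³
S(s(1, 5)) + t(13) = √(7 - 1/(-5)) + 13³ = √(7 - 1*(-⅕)) + 2197 = √(7 + ⅕) + 2197 = √(36/5) + 2197 = 6*√5/5 + 2197 = 2197 + 6*√5/5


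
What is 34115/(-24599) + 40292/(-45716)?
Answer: -637686062/281141971 ≈ -2.2682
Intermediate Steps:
34115/(-24599) + 40292/(-45716) = 34115*(-1/24599) + 40292*(-1/45716) = -34115/24599 - 10073/11429 = -637686062/281141971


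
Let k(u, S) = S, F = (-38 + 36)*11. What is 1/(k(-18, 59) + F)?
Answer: 1/37 ≈ 0.027027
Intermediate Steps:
F = -22 (F = -2*11 = -22)
1/(k(-18, 59) + F) = 1/(59 - 22) = 1/37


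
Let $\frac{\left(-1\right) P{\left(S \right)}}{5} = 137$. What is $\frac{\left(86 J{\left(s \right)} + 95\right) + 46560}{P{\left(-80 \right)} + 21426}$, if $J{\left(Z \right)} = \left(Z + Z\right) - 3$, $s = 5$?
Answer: $\frac{6751}{2963} \approx 2.2784$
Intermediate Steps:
$P{\left(S \right)} = -685$ ($P{\left(S \right)} = \left(-5\right) 137 = -685$)
$J{\left(Z \right)} = -3 + 2 Z$ ($J{\left(Z \right)} = 2 Z - 3 = -3 + 2 Z$)
$\frac{\left(86 J{\left(s \right)} + 95\right) + 46560}{P{\left(-80 \right)} + 21426} = \frac{\left(86 \left(-3 + 2 \cdot 5\right) + 95\right) + 46560}{-685 + 21426} = \frac{\left(86 \left(-3 + 10\right) + 95\right) + 46560}{20741} = \left(\left(86 \cdot 7 + 95\right) + 46560\right) \frac{1}{20741} = \left(\left(602 + 95\right) + 46560\right) \frac{1}{20741} = \left(697 + 46560\right) \frac{1}{20741} = 47257 \cdot \frac{1}{20741} = \frac{6751}{2963}$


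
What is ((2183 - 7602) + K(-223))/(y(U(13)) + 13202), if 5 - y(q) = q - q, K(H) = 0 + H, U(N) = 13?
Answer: -5642/13207 ≈ -0.42720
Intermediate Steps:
K(H) = H
y(q) = 5 (y(q) = 5 - (q - q) = 5 - 1*0 = 5 + 0 = 5)
((2183 - 7602) + K(-223))/(y(U(13)) + 13202) = ((2183 - 7602) - 223)/(5 + 13202) = (-5419 - 223)/13207 = -5642*1/13207 = -5642/13207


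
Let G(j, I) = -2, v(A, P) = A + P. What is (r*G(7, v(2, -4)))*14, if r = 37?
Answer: -1036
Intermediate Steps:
(r*G(7, v(2, -4)))*14 = (37*(-2))*14 = -74*14 = -1036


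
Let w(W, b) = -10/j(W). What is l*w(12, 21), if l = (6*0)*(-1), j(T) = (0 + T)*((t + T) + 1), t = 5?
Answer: 0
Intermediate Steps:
j(T) = T*(6 + T) (j(T) = (0 + T)*((5 + T) + 1) = T*(6 + T))
w(W, b) = -10/(W*(6 + W)) (w(W, b) = -10*1/(W*(6 + W)) = -10/(W*(6 + W)))
l = 0 (l = 0*(-1) = 0)
l*w(12, 21) = 0*(-10/(12*(6 + 12))) = 0*(-10*1/12/18) = 0*(-10*1/12*1/18) = 0*(-5/108) = 0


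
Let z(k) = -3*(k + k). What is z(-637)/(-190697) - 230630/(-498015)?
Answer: 647339012/1461076407 ≈ 0.44306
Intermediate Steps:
z(k) = -6*k
z(-637)/(-190697) - 230630/(-498015) = -6*(-637)/(-190697) - 230630/(-498015) = 3822*(-1/190697) - 230630*(-1/498015) = -294/14669 + 46126/99603 = 647339012/1461076407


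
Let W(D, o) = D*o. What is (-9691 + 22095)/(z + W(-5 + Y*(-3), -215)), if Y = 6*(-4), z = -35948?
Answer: -12404/50353 ≈ -0.24634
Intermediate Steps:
Y = -24
(-9691 + 22095)/(z + W(-5 + Y*(-3), -215)) = (-9691 + 22095)/(-35948 + (-5 - 24*(-3))*(-215)) = 12404/(-35948 + (-5 + 72)*(-215)) = 12404/(-35948 + 67*(-215)) = 12404/(-35948 - 14405) = 12404/(-50353) = 12404*(-1/50353) = -12404/50353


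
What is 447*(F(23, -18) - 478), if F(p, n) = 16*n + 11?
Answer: -337485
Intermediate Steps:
F(p, n) = 11 + 16*n
447*(F(23, -18) - 478) = 447*((11 + 16*(-18)) - 478) = 447*((11 - 288) - 478) = 447*(-277 - 478) = 447*(-755) = -337485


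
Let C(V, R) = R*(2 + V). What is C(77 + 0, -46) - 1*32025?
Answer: -35659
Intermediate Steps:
C(77 + 0, -46) - 1*32025 = -46*(2 + (77 + 0)) - 1*32025 = -46*(2 + 77) - 32025 = -46*79 - 32025 = -3634 - 32025 = -35659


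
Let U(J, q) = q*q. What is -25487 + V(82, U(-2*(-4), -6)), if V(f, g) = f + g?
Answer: -25369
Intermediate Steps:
U(J, q) = q²
-25487 + V(82, U(-2*(-4), -6)) = -25487 + (82 + (-6)²) = -25487 + (82 + 36) = -25487 + 118 = -25369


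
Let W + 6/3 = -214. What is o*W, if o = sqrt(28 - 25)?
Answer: -216*sqrt(3) ≈ -374.12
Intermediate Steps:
W = -216 (W = -2 - 214 = -216)
o = sqrt(3) ≈ 1.7320
o*W = sqrt(3)*(-216) = -216*sqrt(3)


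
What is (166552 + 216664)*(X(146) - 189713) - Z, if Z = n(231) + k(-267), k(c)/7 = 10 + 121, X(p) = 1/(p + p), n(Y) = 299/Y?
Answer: -1225957917680378/16863 ≈ -7.2701e+10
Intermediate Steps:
X(p) = 1/(2*p)
k(c) = 917 (k(c) = 7*(10 + 121) = 7*131 = 917)
Z = 212126/231 (Z = 299/231 + 917 = 212126/231 ≈ 918.29)
(166552 + 216664)*(X(146) - 189713) - Z = (166552 + 216664)*((½)/146 - 189713) - 1*212126/231 = 383216*((½)*(1/146) - 189713) - 212126/231 = 383216*(1/292 - 189713) - 212126/231 = 383216*(-55396195/292) - 212126/231 = -5307177065780/73 - 212126/231 = -1225957917680378/16863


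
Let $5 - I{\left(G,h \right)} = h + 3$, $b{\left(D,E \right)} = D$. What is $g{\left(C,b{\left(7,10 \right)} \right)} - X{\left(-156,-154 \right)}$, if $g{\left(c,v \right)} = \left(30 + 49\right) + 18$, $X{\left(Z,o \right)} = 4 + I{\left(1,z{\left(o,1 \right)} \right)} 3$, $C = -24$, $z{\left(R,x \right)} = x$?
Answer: $90$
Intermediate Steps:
$I{\left(G,h \right)} = 2 - h$ ($I{\left(G,h \right)} = 5 - \left(h + 3\right) = 5 - \left(3 + h\right) = 2 - h$)
$X{\left(Z,o \right)} = 7$ ($X{\left(Z,o \right)} = 4 + \left(2 - 1\right) 3 = 4 + 1 \cdot 3 = 4 + 3 = 7$)
$g{\left(c,v \right)} = 97$ ($g{\left(c,v \right)} = 79 + 18 = 97$)
$g{\left(C,b{\left(7,10 \right)} \right)} - X{\left(-156,-154 \right)} = 97 - 7 = 90$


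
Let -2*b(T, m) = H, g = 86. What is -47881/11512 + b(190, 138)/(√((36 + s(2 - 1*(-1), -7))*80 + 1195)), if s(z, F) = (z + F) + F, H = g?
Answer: -47881/11512 - 43*√355/1065 ≈ -4.9200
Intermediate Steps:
H = 86
b(T, m) = -43 (b(T, m) = -½*86 = -43)
s(z, F) = z + 2*F (s(z, F) = (F + z) + F = z + 2*F)
-47881/11512 + b(190, 138)/(√((36 + s(2 - 1*(-1), -7))*80 + 1195)) = -47881/11512 - 43/√((36 + ((2 - 1*(-1)) + 2*(-7)))*80 + 1195) = -47881*1/11512 - 43/√((36 + ((2 + 1) - 14))*80 + 1195) = -47881/11512 - 43/√((36 + (3 - 14))*80 + 1195) = -47881/11512 - 43/√((36 - 11)*80 + 1195) = -47881/11512 - 43/√(25*80 + 1195) = -47881/11512 - 43/√(2000 + 1195) = -47881/11512 - 43*√355/1065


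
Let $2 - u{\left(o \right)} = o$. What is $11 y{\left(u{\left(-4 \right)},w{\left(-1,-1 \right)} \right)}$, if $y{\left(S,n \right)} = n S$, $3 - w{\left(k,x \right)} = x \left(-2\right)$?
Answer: $66$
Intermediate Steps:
$u{\left(o \right)} = 2 - o$
$w{\left(k,x \right)} = 3 + 2 x$ ($w{\left(k,x \right)} = 3 - x \left(-2\right) = 3 - - 2 x = 3 + 2 x$)
$y{\left(S,n \right)} = S n$
$11 y{\left(u{\left(-4 \right)},w{\left(-1,-1 \right)} \right)} = 11 \left(2 - -4\right) \left(3 + 2 \left(-1\right)\right) = 11 \left(2 + 4\right) \left(3 - 2\right) = 11 \cdot 6 \cdot 1 = 11 \cdot 6 = 66$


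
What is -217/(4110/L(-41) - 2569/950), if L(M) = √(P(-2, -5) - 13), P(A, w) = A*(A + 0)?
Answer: 529599350/1693908849761 - 268304225000*I/1693908849761 ≈ 0.00031265 - 0.15839*I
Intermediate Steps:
P(A, w) = A² (P(A, w) = A*A = A²)
L(M) = 3*I (L(M) = √((-2)² - 13) = √(4 - 13) = √(-9) = 3*I)
-217/(4110/L(-41) - 2569/950) = -217/(4110/((3*I)) - 2569/950) = -217/(4110*(-I/3) - 2569*1/950) = -217/(-1370*I - 2569/950) = -217*902500*(-2569/950 + 1370*I)/1693908849761 = -195842500*(-2569/950 + 1370*I)/1693908849761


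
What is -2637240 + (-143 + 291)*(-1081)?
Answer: -2797228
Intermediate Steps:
-2637240 + (-143 + 291)*(-1081) = -2637240 + 148*(-1081) = -2637240 - 159988 = -2797228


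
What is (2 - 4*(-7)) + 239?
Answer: 269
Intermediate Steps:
(2 - 4*(-7)) + 239 = (2 + 28) + 239 = 30 + 239 = 269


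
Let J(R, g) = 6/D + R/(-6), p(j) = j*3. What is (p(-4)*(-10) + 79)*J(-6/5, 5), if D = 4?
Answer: 3383/10 ≈ 338.30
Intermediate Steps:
p(j) = 3*j
J(R, g) = 3/2 - R/6 (J(R, g) = 6/4 + R/(-6) = 6*(¼) + R*(-⅙) = 3/2 - R/6)
(p(-4)*(-10) + 79)*J(-6/5, 5) = ((3*(-4))*(-10) + 79)*(3/2 - (-1)/5) = (-12*(-10) + 79)*(3/2 - (-1)/5) = (120 + 79)*(3/2 - ⅙*(-6/5)) = 199*(3/2 + ⅕) = 199*(17/10) = 3383/10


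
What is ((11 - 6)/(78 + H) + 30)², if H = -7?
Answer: 4558225/5041 ≈ 904.23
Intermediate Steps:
((11 - 6)/(78 + H) + 30)² = ((11 - 6)/(78 - 7) + 30)² = (5/71 + 30)² = (2135/71)² = 4558225/5041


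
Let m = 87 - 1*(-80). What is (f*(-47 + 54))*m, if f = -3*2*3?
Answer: -21042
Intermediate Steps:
m = 167 (m = 87 + 80 = 167)
f = -18 (f = -6*3 = -18)
(f*(-47 + 54))*m = -18*(-47 + 54)*167 = -18*7*167 = -126*167 = -21042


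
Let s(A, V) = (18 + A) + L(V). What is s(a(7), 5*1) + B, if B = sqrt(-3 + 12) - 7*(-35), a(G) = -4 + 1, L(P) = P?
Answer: 268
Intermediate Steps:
a(G) = -3
s(A, V) = 18 + A + V (s(A, V) = (18 + A) + V = 18 + A + V)
B = 248 (B = sqrt(9) + 245 = 3 + 245 = 248)
s(a(7), 5*1) + B = (18 - 3 + 5*1) + 248 = (18 - 3 + 5) + 248 = 20 + 248 = 268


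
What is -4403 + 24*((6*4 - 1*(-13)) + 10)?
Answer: -3275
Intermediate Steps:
-4403 + 24*((6*4 - 1*(-13)) + 10) = -4403 + 24*((24 + 13) + 10) = -4403 + 24*(37 + 10) = -4403 + 24*47 = -4403 + 1128 = -3275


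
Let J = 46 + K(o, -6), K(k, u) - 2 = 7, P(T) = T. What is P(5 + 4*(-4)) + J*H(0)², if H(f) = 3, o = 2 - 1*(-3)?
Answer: 484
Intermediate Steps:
o = 5 (o = 2 + 3 = 5)
K(k, u) = 9 (K(k, u) = 2 + 7 = 9)
J = 55 (J = 46 + 9 = 55)
P(5 + 4*(-4)) + J*H(0)² = (5 + 4*(-4)) + 55*3² = (5 - 16) + 55*9 = -11 + 495 = 484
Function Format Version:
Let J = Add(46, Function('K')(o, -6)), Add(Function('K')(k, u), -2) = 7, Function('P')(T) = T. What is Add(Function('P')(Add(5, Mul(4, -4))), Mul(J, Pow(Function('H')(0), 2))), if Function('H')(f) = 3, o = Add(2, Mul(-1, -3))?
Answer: 484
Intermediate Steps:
o = 5 (o = Add(2, 3) = 5)
Function('K')(k, u) = 9 (Function('K')(k, u) = Add(2, 7) = 9)
J = 55 (J = Add(46, 9) = 55)
Add(Function('P')(Add(5, Mul(4, -4))), Mul(J, Pow(Function('H')(0), 2))) = Add(Add(5, Mul(4, -4)), Mul(55, Pow(3, 2))) = Add(Add(5, -16), Mul(55, 9)) = Add(-11, 495) = 484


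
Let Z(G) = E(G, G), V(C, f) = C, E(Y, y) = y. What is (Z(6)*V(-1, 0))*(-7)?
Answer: 42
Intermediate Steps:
Z(G) = G
(Z(6)*V(-1, 0))*(-7) = (6*(-1))*(-7) = -6*(-7) = 42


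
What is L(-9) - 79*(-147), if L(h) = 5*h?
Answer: 11568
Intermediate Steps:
L(-9) - 79*(-147) = 5*(-9) - 79*(-147) = -45 + 11613 = 11568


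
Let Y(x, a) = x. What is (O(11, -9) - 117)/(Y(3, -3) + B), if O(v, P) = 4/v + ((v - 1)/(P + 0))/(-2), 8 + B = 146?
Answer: -11492/13959 ≈ -0.82327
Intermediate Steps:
B = 138 (B = -8 + 146 = 138)
O(v, P) = 4/v - (-1 + v)/(2*P) (O(v, P) = 4/v + ((-1 + v)/P)*(-½) = 4/v - (-1 + v)/(2*P))
(O(11, -9) - 117)/(Y(3, -3) + B) = ((½)*(8*(-9) - 1*11*(-1 + 11))/(-9*11) - 117)/(3 + 138) = ((½)*(-⅑)*(1/11)*(-72 - 1*11*10) - 117)/141 = ((½)*(-⅑)*(1/11)*(-72 - 110) - 117)*(1/141) = ((½)*(-⅑)*(1/11)*(-182) - 117)*(1/141) = (91/99 - 117)*(1/141) = -11492/99*1/141 = -11492/13959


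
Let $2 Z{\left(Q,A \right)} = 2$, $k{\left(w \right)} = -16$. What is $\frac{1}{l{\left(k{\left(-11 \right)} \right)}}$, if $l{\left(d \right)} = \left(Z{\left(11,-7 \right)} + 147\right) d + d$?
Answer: $- \frac{1}{2384} \approx -0.00041946$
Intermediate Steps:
$Z{\left(Q,A \right)} = 1$ ($Z{\left(Q,A \right)} = \frac{1}{2} \cdot 2 = 1$)
$l{\left(d \right)} = 149 d$ ($l{\left(d \right)} = \left(1 + 147\right) d + d = 148 d + d = 149 d$)
$\frac{1}{l{\left(k{\left(-11 \right)} \right)}} = \frac{1}{149 \left(-16\right)} = \frac{1}{-2384} = - \frac{1}{2384}$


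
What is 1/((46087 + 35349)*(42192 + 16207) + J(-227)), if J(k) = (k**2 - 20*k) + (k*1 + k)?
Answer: 1/4755836579 ≈ 2.1027e-10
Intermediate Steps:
J(k) = k**2 - 18*k (J(k) = (k**2 - 20*k) + (k + k) = (k**2 - 20*k) + 2*k = k**2 - 18*k)
1/((46087 + 35349)*(42192 + 16207) + J(-227)) = 1/((46087 + 35349)*(42192 + 16207) - 227*(-18 - 227)) = 1/(81436*58399 - 227*(-245)) = 1/(4755780964 + 55615) = 1/4755836579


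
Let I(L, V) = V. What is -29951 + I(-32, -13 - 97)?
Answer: -30061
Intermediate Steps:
-29951 + I(-32, -13 - 97) = -29951 + (-13 - 97) = -29951 - 110 = -30061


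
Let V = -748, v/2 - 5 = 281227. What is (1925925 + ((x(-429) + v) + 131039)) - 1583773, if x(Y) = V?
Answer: 1034907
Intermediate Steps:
v = 562464 (v = 10 + 2*281227 = 10 + 562454 = 562464)
x(Y) = -748
(1925925 + ((x(-429) + v) + 131039)) - 1583773 = (1925925 + ((-748 + 562464) + 131039)) - 1583773 = (1925925 + (561716 + 131039)) - 1583773 = (1925925 + 692755) - 1583773 = 2618680 - 1583773 = 1034907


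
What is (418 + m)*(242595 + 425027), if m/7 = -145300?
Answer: -678759270204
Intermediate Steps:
m = -1017100 (m = 7*(-145300) = -1017100)
(418 + m)*(242595 + 425027) = (418 - 1017100)*(242595 + 425027) = -1016682*667622 = -678759270204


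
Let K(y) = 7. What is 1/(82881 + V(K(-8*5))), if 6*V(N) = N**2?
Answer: 6/497335 ≈ 1.2064e-5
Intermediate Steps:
V(N) = N**2/6
1/(82881 + V(K(-8*5))) = 1/(82881 + (1/6)*7**2) = 1/(82881 + (1/6)*49) = 1/(82881 + 49/6) = 1/(497335/6) = 6/497335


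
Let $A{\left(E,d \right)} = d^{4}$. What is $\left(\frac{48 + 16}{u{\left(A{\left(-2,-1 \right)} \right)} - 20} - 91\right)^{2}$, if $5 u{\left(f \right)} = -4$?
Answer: $\frac{1495729}{169} \approx 8850.5$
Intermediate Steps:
$u{\left(f \right)} = - \frac{4}{5}$ ($u{\left(f \right)} = \frac{1}{5} \left(-4\right) = - \frac{4}{5}$)
$\left(\frac{48 + 16}{u{\left(A{\left(-2,-1 \right)} \right)} - 20} - 91\right)^{2} = \left(\frac{48 + 16}{- \frac{4}{5} - 20} - 91\right)^{2} = \left(\frac{64}{- \frac{104}{5}} - 91\right)^{2} = \left(64 \left(- \frac{5}{104}\right) - 91\right)^{2} = \left(- \frac{40}{13} - 91\right)^{2} = \left(- \frac{1223}{13}\right)^{2} = \frac{1495729}{169}$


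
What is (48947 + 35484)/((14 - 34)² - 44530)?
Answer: -84431/44130 ≈ -1.9132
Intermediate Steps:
(48947 + 35484)/((14 - 34)² - 44530) = 84431/((-20)² - 44530) = 84431/(400 - 44530) = 84431/(-44130) = 84431*(-1/44130) = -84431/44130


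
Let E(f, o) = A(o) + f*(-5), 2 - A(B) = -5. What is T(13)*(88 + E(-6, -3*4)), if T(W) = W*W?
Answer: 21125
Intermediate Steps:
A(B) = 7 (A(B) = 2 - 1*(-5) = 2 + 5 = 7)
T(W) = W**2
E(f, o) = 7 - 5*f (E(f, o) = 7 + f*(-5) = 7 - 5*f)
T(13)*(88 + E(-6, -3*4)) = 13**2*(88 + (7 - 5*(-6))) = 169*(88 + (7 + 30)) = 169*(88 + 37) = 169*125 = 21125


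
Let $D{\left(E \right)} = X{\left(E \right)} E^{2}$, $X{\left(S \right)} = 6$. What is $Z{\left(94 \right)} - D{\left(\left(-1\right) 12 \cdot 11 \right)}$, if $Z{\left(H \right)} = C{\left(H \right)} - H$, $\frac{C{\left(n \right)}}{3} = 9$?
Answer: $-104611$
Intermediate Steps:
$C{\left(n \right)} = 27$ ($C{\left(n \right)} = 3 \cdot 9 = 27$)
$Z{\left(H \right)} = 27 - H$
$D{\left(E \right)} = 6 E^{2}$
$Z{\left(94 \right)} - D{\left(\left(-1\right) 12 \cdot 11 \right)} = \left(27 - 94\right) - 6 \left(\left(-1\right) 12 \cdot 11\right)^{2} = \left(27 - 94\right) - 6 \left(\left(-12\right) 11\right)^{2} = -67 - 6 \left(-132\right)^{2} = -67 - 6 \cdot 17424 = -67 - 104544 = -104611$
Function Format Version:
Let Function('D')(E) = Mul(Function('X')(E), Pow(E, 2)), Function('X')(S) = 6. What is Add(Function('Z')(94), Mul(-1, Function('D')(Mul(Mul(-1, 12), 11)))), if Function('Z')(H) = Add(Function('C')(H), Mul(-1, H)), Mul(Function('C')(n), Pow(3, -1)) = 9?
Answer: -104611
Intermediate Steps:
Function('C')(n) = 27 (Function('C')(n) = Mul(3, 9) = 27)
Function('Z')(H) = Add(27, Mul(-1, H))
Function('D')(E) = Mul(6, Pow(E, 2))
Add(Function('Z')(94), Mul(-1, Function('D')(Mul(Mul(-1, 12), 11)))) = Add(Add(27, Mul(-1, 94)), Mul(-1, Mul(6, Pow(Mul(Mul(-1, 12), 11), 2)))) = Add(Add(27, -94), Mul(-1, Mul(6, Pow(Mul(-12, 11), 2)))) = Add(-67, Mul(-1, Mul(6, Pow(-132, 2)))) = Add(-67, Mul(-1, Mul(6, 17424))) = Add(-67, Mul(-1, 104544)) = Add(-67, -104544) = -104611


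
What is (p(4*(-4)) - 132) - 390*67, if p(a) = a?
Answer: -26278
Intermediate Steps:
(p(4*(-4)) - 132) - 390*67 = (4*(-4) - 132) - 390*67 = (-16 - 132) - 26130 = -148 - 26130 = -26278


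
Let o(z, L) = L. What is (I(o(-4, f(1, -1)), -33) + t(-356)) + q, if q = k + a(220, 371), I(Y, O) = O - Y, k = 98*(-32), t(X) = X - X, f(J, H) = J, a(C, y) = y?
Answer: -2799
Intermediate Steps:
t(X) = 0
k = -3136
q = -2765 (q = -3136 + 371 = -2765)
(I(o(-4, f(1, -1)), -33) + t(-356)) + q = ((-33 - 1*1) + 0) - 2765 = ((-33 - 1) + 0) - 2765 = (-34 + 0) - 2765 = -34 - 2765 = -2799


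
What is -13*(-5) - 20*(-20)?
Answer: 465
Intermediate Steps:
-13*(-5) - 20*(-20) = 65 + 400 = 465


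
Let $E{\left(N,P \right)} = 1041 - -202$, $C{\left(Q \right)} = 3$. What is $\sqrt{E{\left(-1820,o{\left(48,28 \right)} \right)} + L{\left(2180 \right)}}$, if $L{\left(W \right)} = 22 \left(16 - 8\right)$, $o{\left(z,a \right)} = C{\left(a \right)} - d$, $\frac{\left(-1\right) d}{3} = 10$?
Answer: $\sqrt{1419} \approx 37.67$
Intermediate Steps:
$d = -30$ ($d = \left(-3\right) 10 = -30$)
$o{\left(z,a \right)} = 33$ ($o{\left(z,a \right)} = 3 - -30 = 3 + 30 = 33$)
$E{\left(N,P \right)} = 1243$ ($E{\left(N,P \right)} = 1041 + 202 = 1243$)
$L{\left(W \right)} = 176$ ($L{\left(W \right)} = 22 \cdot 8 = 176$)
$\sqrt{E{\left(-1820,o{\left(48,28 \right)} \right)} + L{\left(2180 \right)}} = \sqrt{1243 + 176} = \sqrt{1419}$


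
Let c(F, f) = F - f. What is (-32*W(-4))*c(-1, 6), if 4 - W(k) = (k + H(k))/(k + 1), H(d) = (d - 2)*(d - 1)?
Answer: 8512/3 ≈ 2837.3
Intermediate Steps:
H(d) = (-1 + d)*(-2 + d) (H(d) = (-2 + d)*(-1 + d) = (-1 + d)*(-2 + d))
W(k) = 4 - (2 + k² - 2*k)/(1 + k) (W(k) = 4 - (k + (2 + k² - 3*k))/(k + 1) = 4 - (2 + k² - 2*k)/(1 + k))
(-32*W(-4))*c(-1, 6) = (-32*(2 - 1*(-4)² + 6*(-4))/(1 - 4))*(-1 - 1*6) = (-32*(2 - 1*16 - 24)/(-3))*(-1 - 6) = -(-32)*(2 - 16 - 24)/3*(-7) = -(-32)*(-38)/3*(-7) = -32*38/3*(-7) = -1216/3*(-7) = 8512/3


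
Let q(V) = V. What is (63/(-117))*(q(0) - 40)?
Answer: 280/13 ≈ 21.538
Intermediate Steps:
(63/(-117))*(q(0) - 40) = (63/(-117))*(0 - 40) = (63*(-1/117))*(-40) = -7/13*(-40) = 280/13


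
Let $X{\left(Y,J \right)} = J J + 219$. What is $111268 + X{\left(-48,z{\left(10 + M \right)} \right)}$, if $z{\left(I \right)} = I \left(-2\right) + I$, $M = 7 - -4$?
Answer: $111928$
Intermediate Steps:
$M = 11$ ($M = 7 + 4 = 11$)
$z{\left(I \right)} = - I$ ($z{\left(I \right)} = - 2 I + I = - I$)
$X{\left(Y,J \right)} = 219 + J^{2}$ ($X{\left(Y,J \right)} = J^{2} + 219 = 219 + J^{2}$)
$111268 + X{\left(-48,z{\left(10 + M \right)} \right)} = 111268 + \left(219 + \left(- (10 + 11)\right)^{2}\right) = 111268 + \left(219 + \left(\left(-1\right) 21\right)^{2}\right) = 111268 + \left(219 + \left(-21\right)^{2}\right) = 111268 + \left(219 + 441\right) = 111268 + 660 = 111928$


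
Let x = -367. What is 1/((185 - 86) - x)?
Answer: 1/466 ≈ 0.0021459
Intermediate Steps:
1/((185 - 86) - x) = 1/((185 - 86) - 1*(-367)) = 1/(99 + 367) = 1/466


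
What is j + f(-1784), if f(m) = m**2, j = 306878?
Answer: 3489534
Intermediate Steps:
j + f(-1784) = 306878 + (-1784)**2 = 306878 + 3182656 = 3489534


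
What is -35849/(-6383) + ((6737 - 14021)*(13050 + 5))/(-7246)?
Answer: 303617977657/23125609 ≈ 13129.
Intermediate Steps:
-35849/(-6383) + ((6737 - 14021)*(13050 + 5))/(-7246) = -35849*(-1/6383) - 7284*13055*(-1/7246) = 35849/6383 - 95092620*(-1/7246) = 35849/6383 + 47546310/3623 = 303617977657/23125609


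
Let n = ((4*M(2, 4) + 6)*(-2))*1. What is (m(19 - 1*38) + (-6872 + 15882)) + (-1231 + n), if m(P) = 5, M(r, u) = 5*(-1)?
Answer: 7812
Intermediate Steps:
M(r, u) = -5
n = 28 (n = ((4*(-5) + 6)*(-2))*1 = ((-20 + 6)*(-2))*1 = -14*(-2)*1 = 28*1 = 28)
(m(19 - 1*38) + (-6872 + 15882)) + (-1231 + n) = (5 + (-6872 + 15882)) + (-1231 + 28) = (5 + 9010) - 1203 = 9015 - 1203 = 7812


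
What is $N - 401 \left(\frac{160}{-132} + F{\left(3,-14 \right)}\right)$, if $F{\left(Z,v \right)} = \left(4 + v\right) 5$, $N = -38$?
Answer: $\frac{676436}{33} \approx 20498.0$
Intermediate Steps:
$F{\left(Z,v \right)} = 20 + 5 v$
$N - 401 \left(\frac{160}{-132} + F{\left(3,-14 \right)}\right) = -38 - 401 \left(\frac{160}{-132} + \left(20 + 5 \left(-14\right)\right)\right) = -38 - 401 \left(160 \left(- \frac{1}{132}\right) + \left(20 - 70\right)\right) = -38 - 401 \left(- \frac{40}{33} - 50\right) = -38 - - \frac{677690}{33} = -38 + \frac{677690}{33} = \frac{676436}{33}$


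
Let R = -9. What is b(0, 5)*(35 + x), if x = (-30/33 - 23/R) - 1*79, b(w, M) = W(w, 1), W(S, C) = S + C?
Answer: -4193/99 ≈ -42.354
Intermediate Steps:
W(S, C) = C + S
b(w, M) = 1 + w
x = -7658/99 (x = (-30/33 - 23/(-9)) - 1*79 = (-30*1/33 - 23*(-⅑)) - 79 = (-10/11 + 23/9) - 79 = 163/99 - 79 = -7658/99 ≈ -77.354)
b(0, 5)*(35 + x) = (1 + 0)*(35 - 7658/99) = 1*(-4193/99) = -4193/99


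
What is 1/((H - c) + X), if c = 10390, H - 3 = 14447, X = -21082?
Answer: -1/17022 ≈ -5.8747e-5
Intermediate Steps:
H = 14450 (H = 3 + 14447 = 14450)
1/((H - c) + X) = 1/((14450 - 1*10390) - 21082) = 1/((14450 - 10390) - 21082) = 1/(4060 - 21082) = 1/(-17022) = -1/17022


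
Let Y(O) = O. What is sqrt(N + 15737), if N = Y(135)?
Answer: 16*sqrt(62) ≈ 125.98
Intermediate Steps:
N = 135
sqrt(N + 15737) = sqrt(135 + 15737) = sqrt(15872) = 16*sqrt(62)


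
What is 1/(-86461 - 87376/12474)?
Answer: -6237/539300945 ≈ -1.1565e-5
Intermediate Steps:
1/(-86461 - 87376/12474) = 1/(-86461 - 87376*1/12474) = 1/(-86461 - 43688/6237) = 1/(-539300945/6237) = -6237/539300945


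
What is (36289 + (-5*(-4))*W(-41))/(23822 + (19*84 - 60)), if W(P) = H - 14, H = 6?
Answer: 36129/25358 ≈ 1.4248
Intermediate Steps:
W(P) = -8 (W(P) = 6 - 14 = -8)
(36289 + (-5*(-4))*W(-41))/(23822 + (19*84 - 60)) = (36289 - 5*(-4)*(-8))/(23822 + (19*84 - 60)) = (36289 + 20*(-8))/(23822 + (1596 - 60)) = (36289 - 160)/(23822 + 1536) = 36129/25358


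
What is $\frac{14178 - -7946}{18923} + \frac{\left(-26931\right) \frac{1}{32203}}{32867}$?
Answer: $\frac{23415885990811}{20028405986923} \approx 1.1691$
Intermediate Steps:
$\frac{14178 - -7946}{18923} + \frac{\left(-26931\right) \frac{1}{32203}}{32867} = \left(14178 + 7946\right) \frac{1}{18923} + \left(-26931\right) \frac{1}{32203} \cdot \frac{1}{32867} = 22124 \cdot \frac{1}{18923} - \frac{26931}{1058416001} = \frac{22124}{18923} - \frac{26931}{1058416001} = \frac{23415885990811}{20028405986923}$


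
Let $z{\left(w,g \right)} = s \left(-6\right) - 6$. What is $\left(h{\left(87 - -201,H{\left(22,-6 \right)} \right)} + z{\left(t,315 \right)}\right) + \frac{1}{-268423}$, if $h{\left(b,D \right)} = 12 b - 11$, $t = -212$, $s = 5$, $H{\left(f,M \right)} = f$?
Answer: $\frac{915054006}{268423} \approx 3409.0$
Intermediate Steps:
$h{\left(b,D \right)} = -11 + 12 b$
$z{\left(w,g \right)} = -36$ ($z{\left(w,g \right)} = 5 \left(-6\right) - 6 = -30 - 6 = -36$)
$\left(h{\left(87 - -201,H{\left(22,-6 \right)} \right)} + z{\left(t,315 \right)}\right) + \frac{1}{-268423} = \left(\left(-11 + 12 \left(87 - -201\right)\right) - 36\right) + \frac{1}{-268423} = \left(\left(-11 + 12 \left(87 + 201\right)\right) - 36\right) - \frac{1}{268423} = \left(\left(-11 + 12 \cdot 288\right) - 36\right) - \frac{1}{268423} = \left(\left(-11 + 3456\right) - 36\right) - \frac{1}{268423} = \left(3445 - 36\right) - \frac{1}{268423} = 3409 - \frac{1}{268423} = \frac{915054006}{268423}$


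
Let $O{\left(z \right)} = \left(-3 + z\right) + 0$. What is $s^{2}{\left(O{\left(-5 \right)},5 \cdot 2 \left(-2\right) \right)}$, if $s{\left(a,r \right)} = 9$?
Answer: $81$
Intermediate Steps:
$O{\left(z \right)} = -3 + z$
$s^{2}{\left(O{\left(-5 \right)},5 \cdot 2 \left(-2\right) \right)} = 9^{2} = 81$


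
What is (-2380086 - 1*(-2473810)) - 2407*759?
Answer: -1733189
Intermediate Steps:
(-2380086 - 1*(-2473810)) - 2407*759 = (-2380086 + 2473810) - 1826913 = 93724 - 1826913 = -1733189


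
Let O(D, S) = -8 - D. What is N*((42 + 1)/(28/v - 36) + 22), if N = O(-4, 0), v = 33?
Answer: -24101/290 ≈ -83.107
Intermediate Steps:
N = -4 (N = -8 - 1*(-4) = -8 + 4 = -4)
N*((42 + 1)/(28/v - 36) + 22) = -4*((42 + 1)/(28/33 - 36) + 22) = -4*(43/(28*(1/33) - 36) + 22) = -4*(43/(28/33 - 36) + 22) = -4*(43/(-1160/33) + 22) = -4*(43*(-33/1160) + 22) = -4*(-1419/1160 + 22) = -4*24101/1160 = -24101/290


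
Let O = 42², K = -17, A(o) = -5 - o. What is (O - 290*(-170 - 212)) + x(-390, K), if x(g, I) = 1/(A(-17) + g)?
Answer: 42541631/378 ≈ 1.1254e+5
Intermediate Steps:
x(g, I) = 1/(12 + g) (x(g, I) = 1/((-5 - 1*(-17)) + g) = 1/((-5 + 17) + g) = 1/(12 + g))
O = 1764
(O - 290*(-170 - 212)) + x(-390, K) = (1764 - 290*(-170 - 212)) + 1/(12 - 390) = (1764 - 290*(-382)) + 1/(-378) = (1764 + 110780) - 1/378 = 112544 - 1/378 = 42541631/378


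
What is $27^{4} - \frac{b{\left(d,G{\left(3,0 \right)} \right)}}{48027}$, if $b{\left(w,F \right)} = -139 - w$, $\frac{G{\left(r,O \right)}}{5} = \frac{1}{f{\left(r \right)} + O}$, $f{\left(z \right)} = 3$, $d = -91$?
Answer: $\frac{8507838985}{16009} \approx 5.3144 \cdot 10^{5}$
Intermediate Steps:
$G{\left(r,O \right)} = \frac{5}{3 + O}$
$27^{4} - \frac{b{\left(d,G{\left(3,0 \right)} \right)}}{48027} = 27^{4} - \frac{-139 - -91}{48027} = 531441 - \left(-139 + 91\right) \frac{1}{48027} = 531441 - \left(-48\right) \frac{1}{48027} = 531441 - - \frac{16}{16009} = 531441 + \frac{16}{16009} = \frac{8507838985}{16009}$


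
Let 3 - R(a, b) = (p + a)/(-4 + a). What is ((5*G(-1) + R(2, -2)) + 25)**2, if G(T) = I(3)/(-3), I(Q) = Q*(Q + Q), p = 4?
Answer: 1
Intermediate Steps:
I(Q) = 2*Q**2 (I(Q) = Q*(2*Q) = 2*Q**2)
R(a, b) = 3 - (4 + a)/(-4 + a)
G(T) = -6 (G(T) = (2*3**2)/(-3) = (2*9)*(-1/3) = 18*(-1/3) = -6)
((5*G(-1) + R(2, -2)) + 25)**2 = ((5*(-6) + 2*(-8 + 2)/(-4 + 2)) + 25)**2 = ((-30 + 2*(-6)/(-2)) + 25)**2 = ((-30 + 2*(-1/2)*(-6)) + 25)**2 = ((-30 + 6) + 25)**2 = (-24 + 25)**2 = 1**2 = 1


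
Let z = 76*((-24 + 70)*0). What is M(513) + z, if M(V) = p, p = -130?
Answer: -130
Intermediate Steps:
M(V) = -130
z = 0 (z = 76*(46*0) = 76*0 = 0)
M(513) + z = -130 + 0 = -130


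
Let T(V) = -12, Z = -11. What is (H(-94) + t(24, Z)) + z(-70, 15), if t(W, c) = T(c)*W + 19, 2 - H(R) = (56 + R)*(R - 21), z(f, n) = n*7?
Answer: -4532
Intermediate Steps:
z(f, n) = 7*n
H(R) = 2 - (-21 + R)*(56 + R) (H(R) = 2 - (56 + R)*(R - 21) = 2 - (56 + R)*(-21 + R) = 2 - (-21 + R)*(56 + R))
t(W, c) = 19 - 12*W (t(W, c) = -12*W + 19 = 19 - 12*W)
(H(-94) + t(24, Z)) + z(-70, 15) = ((1178 - 1*(-94)² - 35*(-94)) + (19 - 12*24)) + 7*15 = ((1178 - 1*8836 + 3290) + (19 - 288)) + 105 = ((1178 - 8836 + 3290) - 269) + 105 = (-4368 - 269) + 105 = -4637 + 105 = -4532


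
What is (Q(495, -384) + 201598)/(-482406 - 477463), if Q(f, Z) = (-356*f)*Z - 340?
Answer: -67869738/959869 ≈ -70.707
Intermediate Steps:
Q(f, Z) = -340 - 356*Z*f (Q(f, Z) = -356*Z*f - 340 = -340 - 356*Z*f)
(Q(495, -384) + 201598)/(-482406 - 477463) = ((-340 - 356*(-384)*495) + 201598)/(-482406 - 477463) = ((-340 + 67668480) + 201598)/(-959869) = (67668140 + 201598)*(-1/959869) = 67869738*(-1/959869) = -67869738/959869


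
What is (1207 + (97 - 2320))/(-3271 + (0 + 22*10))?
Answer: 1016/3051 ≈ 0.33301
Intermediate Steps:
(1207 + (97 - 2320))/(-3271 + (0 + 22*10)) = (1207 - 2223)/(-3271 + (0 + 220)) = -1016/(-3271 + 220) = -1016/(-3051) = -1016*(-1/3051) = 1016/3051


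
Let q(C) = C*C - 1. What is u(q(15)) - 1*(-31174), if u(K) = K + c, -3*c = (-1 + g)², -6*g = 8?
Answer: 847697/27 ≈ 31396.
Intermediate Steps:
g = -4/3 (g = -⅙*8 = -4/3 ≈ -1.3333)
c = -49/27 (c = -(-1 - 4/3)²/3 = -(-7/3)²/3 = -⅓*49/9 = -49/27 ≈ -1.8148)
q(C) = -1 + C² (q(C) = C² - 1 = -1 + C²)
u(K) = -49/27 + K (u(K) = K - 49/27 = -49/27 + K)
u(q(15)) - 1*(-31174) = (-49/27 + (-1 + 15²)) - 1*(-31174) = (-49/27 + (-1 + 225)) + 31174 = (-49/27 + 224) + 31174 = 5999/27 + 31174 = 847697/27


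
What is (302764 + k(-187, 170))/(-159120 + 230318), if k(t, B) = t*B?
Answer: 135487/35599 ≈ 3.8059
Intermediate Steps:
k(t, B) = B*t
(302764 + k(-187, 170))/(-159120 + 230318) = (302764 + 170*(-187))/(-159120 + 230318) = (302764 - 31790)/71198 = 270974*(1/71198) = 135487/35599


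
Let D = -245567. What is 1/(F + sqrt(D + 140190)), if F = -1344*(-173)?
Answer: 232512/54061935521 - I*sqrt(105377)/54061935521 ≈ 4.3008e-6 - 6.0046e-9*I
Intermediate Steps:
F = 232512
1/(F + sqrt(D + 140190)) = 1/(232512 + sqrt(-245567 + 140190)) = 1/(232512 + sqrt(-105377)) = 1/(232512 + I*sqrt(105377))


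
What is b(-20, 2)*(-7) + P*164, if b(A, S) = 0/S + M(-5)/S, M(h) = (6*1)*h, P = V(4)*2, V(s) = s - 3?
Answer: 433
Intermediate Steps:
V(s) = -3 + s
P = 2 (P = (-3 + 4)*2 = 1*2 = 2)
M(h) = 6*h
b(A, S) = -30/S (b(A, S) = 0/S + (6*(-5))/S = 0 - 30/S = -30/S)
b(-20, 2)*(-7) + P*164 = -30/2*(-7) + 2*164 = -30*1/2*(-7) + 328 = -15*(-7) + 328 = 105 + 328 = 433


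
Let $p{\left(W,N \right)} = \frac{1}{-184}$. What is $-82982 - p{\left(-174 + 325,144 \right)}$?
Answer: $- \frac{15268687}{184} \approx -82982.0$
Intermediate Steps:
$p{\left(W,N \right)} = - \frac{1}{184}$
$-82982 - p{\left(-174 + 325,144 \right)} = -82982 - - \frac{1}{184} = -82982 + \frac{1}{184} = - \frac{15268687}{184}$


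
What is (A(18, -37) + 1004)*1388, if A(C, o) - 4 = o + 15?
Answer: 1368568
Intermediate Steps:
A(C, o) = 19 + o (A(C, o) = 4 + (o + 15) = 4 + (15 + o) = 19 + o)
(A(18, -37) + 1004)*1388 = ((19 - 37) + 1004)*1388 = (-18 + 1004)*1388 = 986*1388 = 1368568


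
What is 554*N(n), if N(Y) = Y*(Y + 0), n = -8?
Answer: 35456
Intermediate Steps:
N(Y) = Y**2 (N(Y) = Y*Y = Y**2)
554*N(n) = 554*(-8)**2 = 554*64 = 35456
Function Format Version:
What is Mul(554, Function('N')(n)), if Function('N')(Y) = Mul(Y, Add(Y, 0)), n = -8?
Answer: 35456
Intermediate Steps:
Function('N')(Y) = Pow(Y, 2) (Function('N')(Y) = Mul(Y, Y) = Pow(Y, 2))
Mul(554, Function('N')(n)) = Mul(554, Pow(-8, 2)) = Mul(554, 64) = 35456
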